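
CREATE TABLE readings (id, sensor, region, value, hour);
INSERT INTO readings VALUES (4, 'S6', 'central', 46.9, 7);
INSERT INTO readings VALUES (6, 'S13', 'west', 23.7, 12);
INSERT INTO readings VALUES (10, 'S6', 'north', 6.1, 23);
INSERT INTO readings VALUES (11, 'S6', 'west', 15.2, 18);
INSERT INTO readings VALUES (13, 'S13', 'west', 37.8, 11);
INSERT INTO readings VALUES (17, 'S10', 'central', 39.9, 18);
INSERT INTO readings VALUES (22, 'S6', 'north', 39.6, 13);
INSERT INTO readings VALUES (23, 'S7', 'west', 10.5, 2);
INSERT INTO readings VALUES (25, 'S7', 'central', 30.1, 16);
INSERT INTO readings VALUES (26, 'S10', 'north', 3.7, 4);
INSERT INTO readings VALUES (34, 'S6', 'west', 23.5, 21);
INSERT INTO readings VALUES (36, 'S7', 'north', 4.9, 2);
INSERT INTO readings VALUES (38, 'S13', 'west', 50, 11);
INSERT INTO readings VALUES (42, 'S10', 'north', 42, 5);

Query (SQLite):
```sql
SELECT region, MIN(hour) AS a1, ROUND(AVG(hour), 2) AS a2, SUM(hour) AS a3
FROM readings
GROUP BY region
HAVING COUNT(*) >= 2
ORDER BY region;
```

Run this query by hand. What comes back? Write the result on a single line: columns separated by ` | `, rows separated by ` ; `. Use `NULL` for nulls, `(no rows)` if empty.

central | 7 | 13.67 | 41 ; north | 2 | 9.4 | 47 ; west | 2 | 12.5 | 75

Group readings by region.
Per group compute: MIN(hour), ROUND(AVG(hour), 2), SUM(hour).
HAVING: drop groups with fewer than 2 rows.
  central: ids {4, 17, 25} → MIN(hour)=7, ROUND(AVG(hour), 2)=13.67, SUM(hour)=41
  north: ids {10, 22, 26, 36, 42} → MIN(hour)=2, ROUND(AVG(hour), 2)=9.4, SUM(hour)=47
  west: ids {6, 11, 13, 23, 34, 38} → MIN(hour)=2, ROUND(AVG(hour), 2)=12.5, SUM(hour)=75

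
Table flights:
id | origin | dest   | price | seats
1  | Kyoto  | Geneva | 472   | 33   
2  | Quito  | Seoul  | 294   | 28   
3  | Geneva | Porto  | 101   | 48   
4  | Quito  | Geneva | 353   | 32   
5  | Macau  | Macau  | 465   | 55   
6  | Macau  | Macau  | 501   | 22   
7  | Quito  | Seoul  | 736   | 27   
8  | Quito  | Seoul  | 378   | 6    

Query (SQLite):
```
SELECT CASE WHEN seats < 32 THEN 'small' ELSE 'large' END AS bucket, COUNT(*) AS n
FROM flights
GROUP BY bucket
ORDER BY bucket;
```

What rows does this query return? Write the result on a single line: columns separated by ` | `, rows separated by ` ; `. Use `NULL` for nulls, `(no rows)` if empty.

large | 4 ; small | 4

Bucket rows by seats < 32 → 'small' else 'large'; count each bucket.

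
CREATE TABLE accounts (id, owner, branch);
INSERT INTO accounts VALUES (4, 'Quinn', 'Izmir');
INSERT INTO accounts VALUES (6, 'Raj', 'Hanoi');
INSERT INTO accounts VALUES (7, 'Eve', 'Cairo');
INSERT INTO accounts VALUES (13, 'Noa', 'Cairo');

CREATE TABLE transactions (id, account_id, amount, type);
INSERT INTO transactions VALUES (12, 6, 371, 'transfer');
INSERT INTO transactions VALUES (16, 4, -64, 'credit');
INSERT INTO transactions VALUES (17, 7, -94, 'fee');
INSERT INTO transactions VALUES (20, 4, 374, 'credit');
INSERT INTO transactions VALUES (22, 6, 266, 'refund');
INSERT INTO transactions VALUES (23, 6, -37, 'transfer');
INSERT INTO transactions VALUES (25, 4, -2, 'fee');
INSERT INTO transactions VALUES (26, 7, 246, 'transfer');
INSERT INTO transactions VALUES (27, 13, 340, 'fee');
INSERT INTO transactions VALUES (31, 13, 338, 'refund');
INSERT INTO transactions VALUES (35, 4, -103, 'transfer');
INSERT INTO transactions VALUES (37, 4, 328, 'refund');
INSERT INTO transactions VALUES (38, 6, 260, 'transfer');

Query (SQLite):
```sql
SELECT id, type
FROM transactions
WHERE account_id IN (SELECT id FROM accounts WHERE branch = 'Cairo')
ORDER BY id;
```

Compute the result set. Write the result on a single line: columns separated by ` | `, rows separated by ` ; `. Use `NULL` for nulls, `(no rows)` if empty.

17 | fee ; 26 | transfer ; 27 | fee ; 31 | refund

Inner query: accounts.id where branch = 'Cairo'.
Outer: keep transactions rows whose account_id is in that set.
Inner query → {7, 13}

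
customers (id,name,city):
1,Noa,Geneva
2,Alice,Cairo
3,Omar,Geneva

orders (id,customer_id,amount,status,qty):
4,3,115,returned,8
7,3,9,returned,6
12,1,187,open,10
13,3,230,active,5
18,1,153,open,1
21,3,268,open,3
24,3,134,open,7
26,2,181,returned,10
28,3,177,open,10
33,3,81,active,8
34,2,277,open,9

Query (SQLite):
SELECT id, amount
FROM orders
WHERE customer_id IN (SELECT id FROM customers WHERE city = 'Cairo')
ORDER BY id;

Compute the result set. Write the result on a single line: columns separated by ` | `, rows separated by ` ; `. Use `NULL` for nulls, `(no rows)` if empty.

Inner query: customers.id where city = 'Cairo'.
Outer: keep orders rows whose customer_id is in that set.
Inner query → {2}

26 | 181 ; 34 | 277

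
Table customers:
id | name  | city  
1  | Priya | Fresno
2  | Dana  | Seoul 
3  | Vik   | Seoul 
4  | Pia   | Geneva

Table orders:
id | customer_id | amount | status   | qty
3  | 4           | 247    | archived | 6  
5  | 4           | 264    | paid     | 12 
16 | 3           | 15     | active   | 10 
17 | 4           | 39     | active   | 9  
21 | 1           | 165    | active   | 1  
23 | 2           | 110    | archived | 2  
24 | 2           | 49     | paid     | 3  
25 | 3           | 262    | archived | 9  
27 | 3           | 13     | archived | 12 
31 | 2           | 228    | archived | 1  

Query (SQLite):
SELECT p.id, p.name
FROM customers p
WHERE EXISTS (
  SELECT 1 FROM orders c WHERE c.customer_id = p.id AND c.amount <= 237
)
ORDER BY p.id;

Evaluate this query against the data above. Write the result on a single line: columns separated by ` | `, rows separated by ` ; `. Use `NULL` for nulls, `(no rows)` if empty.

1 | Priya ; 2 | Dana ; 3 | Vik ; 4 | Pia

For each customers row, check whether any orders with matching customer_id has amount <= 237.
Keep rows where that is true.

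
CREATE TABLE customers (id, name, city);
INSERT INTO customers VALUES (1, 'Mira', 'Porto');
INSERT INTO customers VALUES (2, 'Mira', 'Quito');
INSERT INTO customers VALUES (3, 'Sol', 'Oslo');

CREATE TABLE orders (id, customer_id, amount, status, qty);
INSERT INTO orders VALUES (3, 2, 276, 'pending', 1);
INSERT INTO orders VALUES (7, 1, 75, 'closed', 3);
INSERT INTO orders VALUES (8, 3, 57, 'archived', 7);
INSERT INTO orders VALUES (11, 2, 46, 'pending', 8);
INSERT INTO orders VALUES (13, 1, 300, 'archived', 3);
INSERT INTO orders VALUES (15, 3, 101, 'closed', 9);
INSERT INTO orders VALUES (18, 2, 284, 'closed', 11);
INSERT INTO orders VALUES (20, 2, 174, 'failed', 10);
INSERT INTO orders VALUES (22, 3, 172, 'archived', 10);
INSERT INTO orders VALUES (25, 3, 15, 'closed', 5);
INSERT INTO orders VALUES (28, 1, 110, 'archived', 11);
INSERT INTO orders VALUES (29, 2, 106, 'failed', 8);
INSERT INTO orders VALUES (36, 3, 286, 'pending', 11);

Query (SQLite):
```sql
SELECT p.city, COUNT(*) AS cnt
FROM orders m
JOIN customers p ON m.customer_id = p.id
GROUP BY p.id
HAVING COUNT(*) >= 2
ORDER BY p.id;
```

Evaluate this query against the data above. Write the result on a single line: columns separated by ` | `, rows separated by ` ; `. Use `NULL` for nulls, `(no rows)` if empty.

Porto | 3 ; Quito | 5 ; Oslo | 5

Join each orders row to its customers via customer_id.
Group joined rows by customers.id; compute COUNT(*) per group.
HAVING: keep groups with count ≥ 2.
  1: ids {7, 13, 28} → COUNT(*)=3
  2: ids {3, 11, 18, 20, 29} → COUNT(*)=5
  3: ids {8, 15, 22, 25, 36} → COUNT(*)=5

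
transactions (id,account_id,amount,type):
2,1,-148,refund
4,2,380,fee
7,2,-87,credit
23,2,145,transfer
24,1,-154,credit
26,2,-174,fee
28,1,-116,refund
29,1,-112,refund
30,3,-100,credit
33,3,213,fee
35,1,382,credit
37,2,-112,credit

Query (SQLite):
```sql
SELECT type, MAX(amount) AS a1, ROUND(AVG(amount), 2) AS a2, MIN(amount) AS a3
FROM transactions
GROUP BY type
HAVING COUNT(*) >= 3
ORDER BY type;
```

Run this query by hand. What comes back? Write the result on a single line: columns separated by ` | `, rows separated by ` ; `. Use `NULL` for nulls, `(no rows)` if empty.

Group transactions by type.
Per group compute: MAX(amount), ROUND(AVG(amount), 2), MIN(amount).
HAVING: drop groups with fewer than 3 rows.
  credit: ids {7, 24, 30, 35, 37} → MAX(amount)=382, ROUND(AVG(amount), 2)=-14.2, MIN(amount)=-154
  fee: ids {4, 26, 33} → MAX(amount)=380, ROUND(AVG(amount), 2)=139.67, MIN(amount)=-174
  refund: ids {2, 28, 29} → MAX(amount)=-112, ROUND(AVG(amount), 2)=-125.33, MIN(amount)=-148
  transfer: ids {23} → MAX(amount)=145, ROUND(AVG(amount), 2)=145, MIN(amount)=145

credit | 382 | -14.2 | -154 ; fee | 380 | 139.67 | -174 ; refund | -112 | -125.33 | -148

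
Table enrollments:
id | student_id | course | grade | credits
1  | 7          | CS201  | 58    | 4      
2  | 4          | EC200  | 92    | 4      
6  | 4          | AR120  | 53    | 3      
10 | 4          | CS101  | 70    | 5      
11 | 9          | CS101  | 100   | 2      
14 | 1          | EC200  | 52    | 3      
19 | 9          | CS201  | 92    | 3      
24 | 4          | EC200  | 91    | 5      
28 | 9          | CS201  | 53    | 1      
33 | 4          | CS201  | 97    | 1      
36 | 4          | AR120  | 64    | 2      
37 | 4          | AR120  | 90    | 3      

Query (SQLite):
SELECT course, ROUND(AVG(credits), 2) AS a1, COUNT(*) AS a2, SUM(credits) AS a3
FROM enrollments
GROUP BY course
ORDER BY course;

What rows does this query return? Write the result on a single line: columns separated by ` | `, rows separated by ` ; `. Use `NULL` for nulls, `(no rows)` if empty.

AR120 | 2.67 | 3 | 8 ; CS101 | 3.5 | 2 | 7 ; CS201 | 2.25 | 4 | 9 ; EC200 | 4 | 3 | 12

Group enrollments by course.
Per group compute: ROUND(AVG(credits), 2), COUNT(*), SUM(credits).
  AR120: ids {6, 36, 37} → ROUND(AVG(credits), 2)=2.67, COUNT(*)=3, SUM(credits)=8
  CS101: ids {10, 11} → ROUND(AVG(credits), 2)=3.5, COUNT(*)=2, SUM(credits)=7
  CS201: ids {1, 19, 28, 33} → ROUND(AVG(credits), 2)=2.25, COUNT(*)=4, SUM(credits)=9
  EC200: ids {2, 14, 24} → ROUND(AVG(credits), 2)=4, COUNT(*)=3, SUM(credits)=12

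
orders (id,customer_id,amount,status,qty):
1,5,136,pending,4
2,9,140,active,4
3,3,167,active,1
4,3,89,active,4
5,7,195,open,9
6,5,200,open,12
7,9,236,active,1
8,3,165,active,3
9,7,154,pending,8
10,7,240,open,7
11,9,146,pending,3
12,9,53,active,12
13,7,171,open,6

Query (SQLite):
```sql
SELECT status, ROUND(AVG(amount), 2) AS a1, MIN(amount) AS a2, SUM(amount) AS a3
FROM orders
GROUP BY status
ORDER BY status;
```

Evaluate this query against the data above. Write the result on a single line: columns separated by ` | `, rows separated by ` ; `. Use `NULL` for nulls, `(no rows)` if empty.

Group orders by status.
Per group compute: ROUND(AVG(amount), 2), MIN(amount), SUM(amount).
  active: ids {2, 3, 4, 7, 8, 12} → ROUND(AVG(amount), 2)=141.67, MIN(amount)=53, SUM(amount)=850
  open: ids {5, 6, 10, 13} → ROUND(AVG(amount), 2)=201.5, MIN(amount)=171, SUM(amount)=806
  pending: ids {1, 9, 11} → ROUND(AVG(amount), 2)=145.33, MIN(amount)=136, SUM(amount)=436

active | 141.67 | 53 | 850 ; open | 201.5 | 171 | 806 ; pending | 145.33 | 136 | 436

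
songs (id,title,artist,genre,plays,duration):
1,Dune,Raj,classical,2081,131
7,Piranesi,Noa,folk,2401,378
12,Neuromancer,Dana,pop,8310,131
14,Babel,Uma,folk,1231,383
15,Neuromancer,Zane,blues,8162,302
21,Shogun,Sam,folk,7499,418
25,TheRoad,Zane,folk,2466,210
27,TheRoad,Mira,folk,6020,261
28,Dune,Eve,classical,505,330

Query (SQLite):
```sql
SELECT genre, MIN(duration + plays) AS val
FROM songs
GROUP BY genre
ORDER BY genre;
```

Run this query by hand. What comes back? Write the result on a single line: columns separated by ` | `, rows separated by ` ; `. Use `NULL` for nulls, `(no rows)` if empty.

blues | 8464 ; classical | 835 ; folk | 1614 ; pop | 8441

For each row compute duration + plays.
Group by genre; take MIN of the expression per group.
  blues: ids {15} → MIN(duration + plays)=8464
  classical: ids {1, 28} → MIN(duration + plays)=835
  folk: ids {7, 14, 21, 25, 27} → MIN(duration + plays)=1614
  pop: ids {12} → MIN(duration + plays)=8441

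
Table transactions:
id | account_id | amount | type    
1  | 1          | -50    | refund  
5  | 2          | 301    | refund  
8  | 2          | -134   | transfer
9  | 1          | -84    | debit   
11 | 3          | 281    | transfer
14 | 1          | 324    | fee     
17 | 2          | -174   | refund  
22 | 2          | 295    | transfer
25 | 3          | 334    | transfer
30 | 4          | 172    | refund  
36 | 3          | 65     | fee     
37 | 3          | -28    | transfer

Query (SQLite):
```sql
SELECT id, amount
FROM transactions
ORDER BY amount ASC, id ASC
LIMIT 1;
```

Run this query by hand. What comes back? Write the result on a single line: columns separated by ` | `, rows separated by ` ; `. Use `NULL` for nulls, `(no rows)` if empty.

17 | -174

Sort by amount asc, tiebreak id asc: (-174, id=17), (-134, id=8), (-84, id=9), (-50, id=1) …. Take first 1.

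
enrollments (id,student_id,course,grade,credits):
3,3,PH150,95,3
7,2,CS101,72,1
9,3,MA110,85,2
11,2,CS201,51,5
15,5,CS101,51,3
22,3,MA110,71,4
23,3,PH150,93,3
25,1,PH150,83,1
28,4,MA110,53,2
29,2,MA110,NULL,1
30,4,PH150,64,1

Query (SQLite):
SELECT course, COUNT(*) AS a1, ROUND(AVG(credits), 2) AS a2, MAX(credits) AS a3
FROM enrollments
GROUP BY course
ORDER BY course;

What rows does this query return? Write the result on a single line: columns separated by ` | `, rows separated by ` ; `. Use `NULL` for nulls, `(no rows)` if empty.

Group enrollments by course.
Per group compute: COUNT(*), ROUND(AVG(credits), 2), MAX(credits).
  CS101: ids {7, 15} → COUNT(*)=2, ROUND(AVG(credits), 2)=2, MAX(credits)=3
  CS201: ids {11} → COUNT(*)=1, ROUND(AVG(credits), 2)=5, MAX(credits)=5
  MA110: ids {9, 22, 28, 29} → COUNT(*)=4, ROUND(AVG(credits), 2)=2.25, MAX(credits)=4
  PH150: ids {3, 23, 25, 30} → COUNT(*)=4, ROUND(AVG(credits), 2)=2, MAX(credits)=3

CS101 | 2 | 2 | 3 ; CS201 | 1 | 5 | 5 ; MA110 | 4 | 2.25 | 4 ; PH150 | 4 | 2 | 3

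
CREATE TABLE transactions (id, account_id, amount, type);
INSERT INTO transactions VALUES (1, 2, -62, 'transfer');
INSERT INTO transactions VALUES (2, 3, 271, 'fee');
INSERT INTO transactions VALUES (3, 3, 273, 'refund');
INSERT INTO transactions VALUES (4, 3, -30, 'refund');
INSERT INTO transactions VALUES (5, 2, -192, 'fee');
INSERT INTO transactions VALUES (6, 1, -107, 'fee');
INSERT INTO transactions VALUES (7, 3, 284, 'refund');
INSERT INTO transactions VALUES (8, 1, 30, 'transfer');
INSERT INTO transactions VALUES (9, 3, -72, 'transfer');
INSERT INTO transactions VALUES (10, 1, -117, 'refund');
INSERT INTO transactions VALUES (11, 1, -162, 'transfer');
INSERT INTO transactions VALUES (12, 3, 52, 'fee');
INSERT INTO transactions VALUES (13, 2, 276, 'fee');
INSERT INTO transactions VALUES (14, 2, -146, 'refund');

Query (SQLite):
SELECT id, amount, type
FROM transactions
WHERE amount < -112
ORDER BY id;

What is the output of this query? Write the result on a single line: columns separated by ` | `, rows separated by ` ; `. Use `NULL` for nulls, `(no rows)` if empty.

5 | -192 | fee ; 10 | -117 | refund ; 11 | -162 | transfer ; 14 | -146 | refund

amount < -112: ids {5, 10, 11, 14}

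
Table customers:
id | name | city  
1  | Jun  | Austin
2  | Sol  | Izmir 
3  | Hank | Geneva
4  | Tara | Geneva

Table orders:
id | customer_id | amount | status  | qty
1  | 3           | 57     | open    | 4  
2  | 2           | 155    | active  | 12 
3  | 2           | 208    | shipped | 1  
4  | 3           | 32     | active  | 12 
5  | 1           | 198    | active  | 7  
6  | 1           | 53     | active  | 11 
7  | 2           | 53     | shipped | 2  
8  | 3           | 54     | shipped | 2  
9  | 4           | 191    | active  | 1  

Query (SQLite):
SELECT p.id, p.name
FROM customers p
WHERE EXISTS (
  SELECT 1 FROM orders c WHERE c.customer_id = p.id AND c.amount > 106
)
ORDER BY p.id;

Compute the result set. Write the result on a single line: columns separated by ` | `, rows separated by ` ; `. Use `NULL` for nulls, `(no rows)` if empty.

1 | Jun ; 2 | Sol ; 4 | Tara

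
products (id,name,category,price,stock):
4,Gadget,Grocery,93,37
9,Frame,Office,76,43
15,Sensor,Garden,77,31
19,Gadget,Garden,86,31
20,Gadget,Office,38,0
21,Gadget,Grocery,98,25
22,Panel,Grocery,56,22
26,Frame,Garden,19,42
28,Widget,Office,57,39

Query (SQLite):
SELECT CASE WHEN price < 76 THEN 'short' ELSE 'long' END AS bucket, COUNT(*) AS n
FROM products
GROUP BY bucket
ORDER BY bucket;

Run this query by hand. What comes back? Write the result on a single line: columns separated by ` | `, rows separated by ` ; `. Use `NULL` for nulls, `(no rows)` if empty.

long | 5 ; short | 4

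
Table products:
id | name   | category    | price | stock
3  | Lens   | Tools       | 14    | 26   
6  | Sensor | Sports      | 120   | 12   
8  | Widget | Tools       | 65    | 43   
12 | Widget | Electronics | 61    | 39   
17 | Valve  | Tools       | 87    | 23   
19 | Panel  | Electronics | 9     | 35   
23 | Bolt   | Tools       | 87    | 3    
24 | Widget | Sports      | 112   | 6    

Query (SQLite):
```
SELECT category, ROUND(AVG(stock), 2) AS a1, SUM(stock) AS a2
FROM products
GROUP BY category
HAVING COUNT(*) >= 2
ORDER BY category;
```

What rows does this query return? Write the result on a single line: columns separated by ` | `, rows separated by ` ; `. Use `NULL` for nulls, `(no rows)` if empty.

Group products by category.
Per group compute: ROUND(AVG(stock), 2), SUM(stock).
HAVING: drop groups with fewer than 2 rows.
  Electronics: ids {12, 19} → ROUND(AVG(stock), 2)=37, SUM(stock)=74
  Sports: ids {6, 24} → ROUND(AVG(stock), 2)=9, SUM(stock)=18
  Tools: ids {3, 8, 17, 23} → ROUND(AVG(stock), 2)=23.75, SUM(stock)=95

Electronics | 37 | 74 ; Sports | 9 | 18 ; Tools | 23.75 | 95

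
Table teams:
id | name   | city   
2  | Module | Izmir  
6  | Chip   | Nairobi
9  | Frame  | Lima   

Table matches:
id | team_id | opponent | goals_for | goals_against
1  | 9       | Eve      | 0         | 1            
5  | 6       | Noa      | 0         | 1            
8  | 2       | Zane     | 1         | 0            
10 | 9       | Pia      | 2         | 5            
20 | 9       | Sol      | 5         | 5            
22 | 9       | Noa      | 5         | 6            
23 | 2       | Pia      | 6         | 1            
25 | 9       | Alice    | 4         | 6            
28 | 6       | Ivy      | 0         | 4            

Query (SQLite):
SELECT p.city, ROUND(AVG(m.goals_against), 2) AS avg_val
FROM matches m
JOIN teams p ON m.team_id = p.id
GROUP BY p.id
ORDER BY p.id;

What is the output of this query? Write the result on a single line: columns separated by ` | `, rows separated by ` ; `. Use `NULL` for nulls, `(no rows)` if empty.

Izmir | 0.5 ; Nairobi | 2.5 ; Lima | 4.6

Join each matches row to its teams via team_id.
Group joined rows by teams.id; compute ROUND(AVG(m.goals_against), 2) per group.
  2: ids {8, 23} → ROUND(AVG(m.goals_against), 2)=0.5
  6: ids {5, 28} → ROUND(AVG(m.goals_against), 2)=2.5
  9: ids {1, 10, 20, 22, 25} → ROUND(AVG(m.goals_against), 2)=4.6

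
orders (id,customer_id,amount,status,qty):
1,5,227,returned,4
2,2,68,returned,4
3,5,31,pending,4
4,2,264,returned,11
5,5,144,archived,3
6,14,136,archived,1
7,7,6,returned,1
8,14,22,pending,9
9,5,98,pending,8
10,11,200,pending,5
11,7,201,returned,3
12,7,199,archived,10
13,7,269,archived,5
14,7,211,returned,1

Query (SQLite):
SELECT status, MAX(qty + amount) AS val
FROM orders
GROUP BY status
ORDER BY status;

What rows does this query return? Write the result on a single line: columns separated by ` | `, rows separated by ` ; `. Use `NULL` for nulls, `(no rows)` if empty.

archived | 274 ; pending | 205 ; returned | 275

For each row compute qty + amount.
Group by status; take MAX of the expression per group.
  archived: ids {5, 6, 12, 13} → MAX(qty + amount)=274
  pending: ids {3, 8, 9, 10} → MAX(qty + amount)=205
  returned: ids {1, 2, 4, 7, 11, 14} → MAX(qty + amount)=275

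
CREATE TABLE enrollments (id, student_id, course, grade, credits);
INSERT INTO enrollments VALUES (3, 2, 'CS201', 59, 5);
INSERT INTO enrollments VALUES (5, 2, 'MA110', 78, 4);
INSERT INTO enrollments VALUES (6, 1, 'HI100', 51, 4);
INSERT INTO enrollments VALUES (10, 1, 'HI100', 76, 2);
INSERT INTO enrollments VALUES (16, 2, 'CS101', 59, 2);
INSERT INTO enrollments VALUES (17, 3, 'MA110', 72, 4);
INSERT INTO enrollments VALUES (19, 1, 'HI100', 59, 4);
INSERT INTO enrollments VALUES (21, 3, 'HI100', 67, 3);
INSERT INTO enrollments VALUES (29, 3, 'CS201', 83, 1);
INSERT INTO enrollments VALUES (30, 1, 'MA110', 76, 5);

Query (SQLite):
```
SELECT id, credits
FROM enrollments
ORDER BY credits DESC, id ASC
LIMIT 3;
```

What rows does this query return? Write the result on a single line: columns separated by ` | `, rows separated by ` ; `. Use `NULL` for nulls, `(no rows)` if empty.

3 | 5 ; 30 | 5 ; 5 | 4

Sort by credits desc, tiebreak id asc: (5, id=3), (5, id=30), (4, id=5), (4, id=6), (4, id=17), (4, id=19) …. Take first 3.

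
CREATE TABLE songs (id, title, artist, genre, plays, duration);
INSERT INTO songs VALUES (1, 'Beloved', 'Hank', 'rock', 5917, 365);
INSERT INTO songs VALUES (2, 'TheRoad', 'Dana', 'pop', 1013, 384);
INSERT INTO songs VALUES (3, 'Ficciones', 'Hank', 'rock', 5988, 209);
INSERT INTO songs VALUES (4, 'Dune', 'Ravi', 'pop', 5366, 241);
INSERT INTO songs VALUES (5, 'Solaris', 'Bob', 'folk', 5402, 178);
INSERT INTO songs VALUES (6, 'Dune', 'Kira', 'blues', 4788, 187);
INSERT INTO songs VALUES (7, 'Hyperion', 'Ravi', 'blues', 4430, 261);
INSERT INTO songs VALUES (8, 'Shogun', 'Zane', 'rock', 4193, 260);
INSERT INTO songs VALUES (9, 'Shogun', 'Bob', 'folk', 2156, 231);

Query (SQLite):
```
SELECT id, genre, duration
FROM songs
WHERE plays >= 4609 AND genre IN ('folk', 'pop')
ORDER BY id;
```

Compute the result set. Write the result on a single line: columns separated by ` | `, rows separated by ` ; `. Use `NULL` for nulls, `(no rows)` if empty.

4 | pop | 241 ; 5 | folk | 178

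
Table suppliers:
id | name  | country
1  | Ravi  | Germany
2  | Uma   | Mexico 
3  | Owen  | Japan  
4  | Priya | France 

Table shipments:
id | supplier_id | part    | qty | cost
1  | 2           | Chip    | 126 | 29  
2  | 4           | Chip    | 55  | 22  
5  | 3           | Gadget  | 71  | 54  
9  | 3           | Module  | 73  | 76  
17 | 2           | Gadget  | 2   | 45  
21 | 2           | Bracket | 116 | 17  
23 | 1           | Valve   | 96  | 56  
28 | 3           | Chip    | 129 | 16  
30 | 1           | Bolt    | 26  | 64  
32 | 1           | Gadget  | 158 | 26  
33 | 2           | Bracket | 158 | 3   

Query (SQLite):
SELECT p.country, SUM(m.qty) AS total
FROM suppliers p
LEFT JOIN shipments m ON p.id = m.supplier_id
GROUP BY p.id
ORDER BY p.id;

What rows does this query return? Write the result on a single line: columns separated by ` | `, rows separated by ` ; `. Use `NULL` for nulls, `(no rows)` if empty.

Germany | 280 ; Mexico | 402 ; Japan | 273 ; France | 55

LEFT JOIN keeps every suppliers row; unmatched ones get NULL for shipments columns.
Group by suppliers.id and compute SUM(m.qty). SUM over an all-NULL group is NULL.
  1: ids {23, 30, 32} → SUM(m.qty)=280
  2: ids {1, 17, 21, 33} → SUM(m.qty)=402
  3: ids {5, 9, 28} → SUM(m.qty)=273
  4: ids {2} → SUM(m.qty)=55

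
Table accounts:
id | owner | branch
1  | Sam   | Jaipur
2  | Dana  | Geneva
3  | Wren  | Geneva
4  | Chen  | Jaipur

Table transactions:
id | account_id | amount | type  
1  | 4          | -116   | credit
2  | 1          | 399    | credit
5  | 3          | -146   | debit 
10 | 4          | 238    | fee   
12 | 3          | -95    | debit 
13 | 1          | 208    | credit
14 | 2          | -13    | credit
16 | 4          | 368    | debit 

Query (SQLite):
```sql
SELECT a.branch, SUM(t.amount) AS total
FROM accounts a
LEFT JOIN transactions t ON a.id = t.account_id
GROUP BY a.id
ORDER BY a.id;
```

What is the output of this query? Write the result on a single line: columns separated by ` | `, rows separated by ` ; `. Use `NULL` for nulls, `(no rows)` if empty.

LEFT JOIN keeps every accounts row; unmatched ones get NULL for transactions columns.
Group by accounts.id and compute SUM(t.amount). SUM over an all-NULL group is NULL.
  1: ids {2, 13} → SUM(t.amount)=607
  2: ids {14} → SUM(t.amount)=-13
  3: ids {5, 12} → SUM(t.amount)=-241
  4: ids {1, 10, 16} → SUM(t.amount)=490

Jaipur | 607 ; Geneva | -13 ; Geneva | -241 ; Jaipur | 490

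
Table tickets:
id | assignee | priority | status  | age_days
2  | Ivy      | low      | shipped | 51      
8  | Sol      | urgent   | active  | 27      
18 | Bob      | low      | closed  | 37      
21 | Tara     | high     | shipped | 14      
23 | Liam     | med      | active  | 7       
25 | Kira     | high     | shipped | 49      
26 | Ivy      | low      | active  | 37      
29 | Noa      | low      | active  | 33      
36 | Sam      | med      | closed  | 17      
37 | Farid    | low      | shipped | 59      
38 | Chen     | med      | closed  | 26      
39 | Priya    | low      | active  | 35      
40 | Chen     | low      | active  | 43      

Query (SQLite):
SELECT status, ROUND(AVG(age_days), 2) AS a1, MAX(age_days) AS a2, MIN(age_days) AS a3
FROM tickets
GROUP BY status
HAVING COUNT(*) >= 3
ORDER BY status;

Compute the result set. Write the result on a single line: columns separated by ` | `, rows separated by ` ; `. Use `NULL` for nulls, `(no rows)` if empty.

active | 30.33 | 43 | 7 ; closed | 26.67 | 37 | 17 ; shipped | 43.25 | 59 | 14

Group tickets by status.
Per group compute: ROUND(AVG(age_days), 2), MAX(age_days), MIN(age_days).
HAVING: drop groups with fewer than 3 rows.
  active: ids {8, 23, 26, 29, 39, 40} → ROUND(AVG(age_days), 2)=30.33, MAX(age_days)=43, MIN(age_days)=7
  closed: ids {18, 36, 38} → ROUND(AVG(age_days), 2)=26.67, MAX(age_days)=37, MIN(age_days)=17
  shipped: ids {2, 21, 25, 37} → ROUND(AVG(age_days), 2)=43.25, MAX(age_days)=59, MIN(age_days)=14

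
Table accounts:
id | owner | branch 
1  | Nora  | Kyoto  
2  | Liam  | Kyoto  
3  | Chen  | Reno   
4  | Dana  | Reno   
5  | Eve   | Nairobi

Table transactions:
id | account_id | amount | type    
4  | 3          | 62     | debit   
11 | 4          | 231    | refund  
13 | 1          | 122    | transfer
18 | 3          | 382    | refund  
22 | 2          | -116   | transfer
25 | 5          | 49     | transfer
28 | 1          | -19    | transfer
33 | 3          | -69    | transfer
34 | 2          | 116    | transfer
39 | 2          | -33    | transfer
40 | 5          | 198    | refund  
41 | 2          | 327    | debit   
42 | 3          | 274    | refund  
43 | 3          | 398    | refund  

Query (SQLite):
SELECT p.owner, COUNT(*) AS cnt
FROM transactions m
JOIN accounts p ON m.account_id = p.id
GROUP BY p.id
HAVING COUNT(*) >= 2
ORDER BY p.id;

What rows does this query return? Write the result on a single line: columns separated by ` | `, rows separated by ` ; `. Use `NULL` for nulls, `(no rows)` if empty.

Nora | 2 ; Liam | 4 ; Chen | 5 ; Eve | 2

Join each transactions row to its accounts via account_id.
Group joined rows by accounts.id; compute COUNT(*) per group.
HAVING: keep groups with count ≥ 2.
  1: ids {13, 28} → COUNT(*)=2
  2: ids {22, 34, 39, 41} → COUNT(*)=4
  3: ids {4, 18, 33, 42, 43} → COUNT(*)=5
  4: ids {11} → COUNT(*)=1
  5: ids {25, 40} → COUNT(*)=2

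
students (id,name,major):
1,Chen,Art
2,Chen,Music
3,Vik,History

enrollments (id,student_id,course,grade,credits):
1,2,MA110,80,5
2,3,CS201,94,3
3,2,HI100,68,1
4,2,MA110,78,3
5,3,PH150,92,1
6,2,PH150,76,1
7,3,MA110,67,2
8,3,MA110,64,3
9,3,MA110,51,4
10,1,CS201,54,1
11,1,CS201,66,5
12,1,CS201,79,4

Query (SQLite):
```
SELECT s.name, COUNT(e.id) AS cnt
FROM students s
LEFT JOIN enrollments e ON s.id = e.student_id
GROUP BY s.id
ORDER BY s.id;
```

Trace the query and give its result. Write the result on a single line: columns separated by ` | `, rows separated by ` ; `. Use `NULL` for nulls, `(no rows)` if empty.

LEFT JOIN keeps every students row; unmatched ones get NULL for enrollments columns.
Group by students.id and compute COUNT(e.id). COUNT(col) of an all-NULL group is 0.
  1: ids {10, 11, 12} → COUNT(e.id)=3
  2: ids {1, 3, 4, 6} → COUNT(e.id)=4
  3: ids {2, 5, 7, 8, 9} → COUNT(e.id)=5

Chen | 3 ; Chen | 4 ; Vik | 5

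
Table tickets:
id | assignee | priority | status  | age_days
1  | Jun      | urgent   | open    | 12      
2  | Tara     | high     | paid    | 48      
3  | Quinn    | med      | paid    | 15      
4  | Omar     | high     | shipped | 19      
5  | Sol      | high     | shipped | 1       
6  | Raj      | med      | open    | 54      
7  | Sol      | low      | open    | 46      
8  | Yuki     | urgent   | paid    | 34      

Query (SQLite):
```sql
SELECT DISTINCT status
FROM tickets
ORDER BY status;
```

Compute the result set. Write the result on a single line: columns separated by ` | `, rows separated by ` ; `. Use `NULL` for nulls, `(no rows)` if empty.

open ; paid ; shipped

Collect distinct status values from tickets.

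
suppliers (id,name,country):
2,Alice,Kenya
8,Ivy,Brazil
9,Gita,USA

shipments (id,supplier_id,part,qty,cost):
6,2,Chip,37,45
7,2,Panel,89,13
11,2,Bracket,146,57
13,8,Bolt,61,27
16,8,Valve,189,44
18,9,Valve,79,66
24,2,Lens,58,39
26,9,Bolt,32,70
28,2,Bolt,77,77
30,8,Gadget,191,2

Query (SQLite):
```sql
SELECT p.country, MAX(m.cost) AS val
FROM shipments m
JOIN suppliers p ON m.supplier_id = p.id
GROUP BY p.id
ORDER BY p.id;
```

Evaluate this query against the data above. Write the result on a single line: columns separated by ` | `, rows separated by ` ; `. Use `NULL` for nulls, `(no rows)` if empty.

Kenya | 77 ; Brazil | 44 ; USA | 70

Join each shipments row to its suppliers via supplier_id.
Group joined rows by suppliers.id; compute MAX(m.cost) per group.
  2: ids {6, 7, 11, 24, 28} → MAX(m.cost)=77
  8: ids {13, 16, 30} → MAX(m.cost)=44
  9: ids {18, 26} → MAX(m.cost)=70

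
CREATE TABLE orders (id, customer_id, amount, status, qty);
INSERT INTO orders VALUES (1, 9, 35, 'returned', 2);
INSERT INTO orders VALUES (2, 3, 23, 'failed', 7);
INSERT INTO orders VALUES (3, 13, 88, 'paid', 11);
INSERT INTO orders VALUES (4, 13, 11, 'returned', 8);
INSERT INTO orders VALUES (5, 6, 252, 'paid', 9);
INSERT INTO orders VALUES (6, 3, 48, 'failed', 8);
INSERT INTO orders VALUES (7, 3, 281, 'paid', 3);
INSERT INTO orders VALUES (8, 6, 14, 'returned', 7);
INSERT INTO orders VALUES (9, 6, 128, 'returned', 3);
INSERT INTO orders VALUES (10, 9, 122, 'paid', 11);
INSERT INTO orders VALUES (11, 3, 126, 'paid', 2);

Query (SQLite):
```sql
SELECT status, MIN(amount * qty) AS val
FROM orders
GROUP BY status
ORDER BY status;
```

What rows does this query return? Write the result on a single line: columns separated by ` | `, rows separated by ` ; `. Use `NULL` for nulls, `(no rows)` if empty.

For each row compute amount * qty.
Group by status; take MIN of the expression per group.
  failed: ids {2, 6} → MIN(amount * qty)=161
  paid: ids {3, 5, 7, 10, 11} → MIN(amount * qty)=252
  returned: ids {1, 4, 8, 9} → MIN(amount * qty)=70

failed | 161 ; paid | 252 ; returned | 70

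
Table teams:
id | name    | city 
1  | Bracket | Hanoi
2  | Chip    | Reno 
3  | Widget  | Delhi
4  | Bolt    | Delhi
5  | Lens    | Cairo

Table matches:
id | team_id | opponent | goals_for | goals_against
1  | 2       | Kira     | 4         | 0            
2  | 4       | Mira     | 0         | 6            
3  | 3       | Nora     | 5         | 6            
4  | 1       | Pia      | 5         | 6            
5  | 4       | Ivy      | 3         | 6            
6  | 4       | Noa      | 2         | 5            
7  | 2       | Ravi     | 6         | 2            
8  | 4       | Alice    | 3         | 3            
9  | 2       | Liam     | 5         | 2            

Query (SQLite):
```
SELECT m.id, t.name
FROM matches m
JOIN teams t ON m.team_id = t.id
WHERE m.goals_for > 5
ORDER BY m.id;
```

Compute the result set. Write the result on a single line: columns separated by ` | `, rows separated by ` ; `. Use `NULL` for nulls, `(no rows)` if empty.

7 | Chip

Each matches row matches the teams row where team_id = teams.id.
Then keep rows with m.goals_for > 5.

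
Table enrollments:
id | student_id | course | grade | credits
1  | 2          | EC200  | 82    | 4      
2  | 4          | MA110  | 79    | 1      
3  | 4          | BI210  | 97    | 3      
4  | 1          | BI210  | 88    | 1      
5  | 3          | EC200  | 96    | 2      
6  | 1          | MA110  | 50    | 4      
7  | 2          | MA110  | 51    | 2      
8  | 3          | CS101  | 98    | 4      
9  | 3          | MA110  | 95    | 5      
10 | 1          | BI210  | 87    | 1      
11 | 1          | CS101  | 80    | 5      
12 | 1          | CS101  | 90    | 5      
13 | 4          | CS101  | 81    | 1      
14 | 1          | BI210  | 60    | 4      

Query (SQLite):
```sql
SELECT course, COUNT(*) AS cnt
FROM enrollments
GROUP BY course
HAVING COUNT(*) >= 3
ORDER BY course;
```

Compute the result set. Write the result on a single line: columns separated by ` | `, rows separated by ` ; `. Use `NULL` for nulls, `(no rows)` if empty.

Partition enrollments by course; compute COUNT(*) within each group.
HAVING: keep groups with count ≥ 3.
  BI210: ids {3, 4, 10, 14} → COUNT(*)=4
  CS101: ids {8, 11, 12, 13} → COUNT(*)=4
  EC200: ids {1, 5} → COUNT(*)=2
  MA110: ids {2, 6, 7, 9} → COUNT(*)=4

BI210 | 4 ; CS101 | 4 ; MA110 | 4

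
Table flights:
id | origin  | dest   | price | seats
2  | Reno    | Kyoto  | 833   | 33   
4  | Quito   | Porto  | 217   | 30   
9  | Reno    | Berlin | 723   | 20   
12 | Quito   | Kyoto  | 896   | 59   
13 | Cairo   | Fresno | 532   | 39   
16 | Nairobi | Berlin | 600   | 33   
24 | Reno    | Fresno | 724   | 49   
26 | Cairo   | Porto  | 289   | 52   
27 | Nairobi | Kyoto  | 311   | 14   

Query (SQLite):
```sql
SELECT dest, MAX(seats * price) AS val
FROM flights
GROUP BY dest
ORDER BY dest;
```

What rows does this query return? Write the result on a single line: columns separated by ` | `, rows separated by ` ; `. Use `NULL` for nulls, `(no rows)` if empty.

Berlin | 19800 ; Fresno | 35476 ; Kyoto | 52864 ; Porto | 15028

For each row compute seats * price.
Group by dest; take MAX of the expression per group.
  Berlin: ids {9, 16} → MAX(seats * price)=19800
  Fresno: ids {13, 24} → MAX(seats * price)=35476
  Kyoto: ids {2, 12, 27} → MAX(seats * price)=52864
  Porto: ids {4, 26} → MAX(seats * price)=15028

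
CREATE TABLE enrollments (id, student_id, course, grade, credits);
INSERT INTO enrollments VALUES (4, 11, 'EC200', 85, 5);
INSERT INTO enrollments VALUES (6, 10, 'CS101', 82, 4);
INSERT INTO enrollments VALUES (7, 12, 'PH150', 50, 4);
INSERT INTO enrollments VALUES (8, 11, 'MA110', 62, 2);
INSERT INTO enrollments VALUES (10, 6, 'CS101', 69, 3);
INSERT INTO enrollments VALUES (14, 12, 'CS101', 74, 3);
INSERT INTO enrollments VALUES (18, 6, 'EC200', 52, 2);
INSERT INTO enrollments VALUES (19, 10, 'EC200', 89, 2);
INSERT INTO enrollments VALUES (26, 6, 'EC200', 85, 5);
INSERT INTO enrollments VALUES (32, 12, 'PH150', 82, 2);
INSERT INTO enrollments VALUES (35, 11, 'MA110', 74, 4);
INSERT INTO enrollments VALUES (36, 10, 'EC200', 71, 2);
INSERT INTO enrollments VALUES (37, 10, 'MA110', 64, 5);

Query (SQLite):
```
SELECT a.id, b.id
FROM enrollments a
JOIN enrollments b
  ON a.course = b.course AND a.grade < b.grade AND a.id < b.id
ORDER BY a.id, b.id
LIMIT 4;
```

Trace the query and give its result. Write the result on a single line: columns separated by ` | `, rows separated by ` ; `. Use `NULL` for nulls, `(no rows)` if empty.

4 | 19 ; 7 | 32 ; 8 | 35 ; 8 | 37

Pairs (a,b) with same course, a.grade < b.grade, a.id < b.id.
course groups: CS101:{6,10,14} EC200:{4,18,19,26,36} MA110:{8,35,37} PH150:{7,32}
Ordered by (a.id, b.id); first 4.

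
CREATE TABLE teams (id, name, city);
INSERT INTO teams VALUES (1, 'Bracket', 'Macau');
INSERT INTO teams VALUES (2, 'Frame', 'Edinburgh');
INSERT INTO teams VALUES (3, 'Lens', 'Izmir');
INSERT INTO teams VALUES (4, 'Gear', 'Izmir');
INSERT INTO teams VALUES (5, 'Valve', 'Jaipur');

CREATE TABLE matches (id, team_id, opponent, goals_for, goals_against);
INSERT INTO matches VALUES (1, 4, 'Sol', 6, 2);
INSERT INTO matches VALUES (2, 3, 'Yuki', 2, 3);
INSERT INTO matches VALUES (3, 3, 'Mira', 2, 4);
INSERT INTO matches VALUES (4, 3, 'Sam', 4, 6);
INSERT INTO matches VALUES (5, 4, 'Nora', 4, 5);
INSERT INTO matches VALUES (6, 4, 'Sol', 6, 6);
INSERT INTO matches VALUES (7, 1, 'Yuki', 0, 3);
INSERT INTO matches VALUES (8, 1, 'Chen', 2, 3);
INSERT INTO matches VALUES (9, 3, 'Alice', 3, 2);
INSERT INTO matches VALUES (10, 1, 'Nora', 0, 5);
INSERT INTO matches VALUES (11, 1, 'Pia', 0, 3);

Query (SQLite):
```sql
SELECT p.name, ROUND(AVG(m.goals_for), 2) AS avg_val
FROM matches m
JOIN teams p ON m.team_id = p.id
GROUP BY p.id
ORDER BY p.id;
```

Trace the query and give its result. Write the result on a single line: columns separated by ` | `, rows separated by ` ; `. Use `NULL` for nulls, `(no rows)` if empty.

Join each matches row to its teams via team_id.
Group joined rows by teams.id; compute ROUND(AVG(m.goals_for), 2) per group.
  1: ids {7, 8, 10, 11} → ROUND(AVG(m.goals_for), 2)=0.5
  3: ids {2, 3, 4, 9} → ROUND(AVG(m.goals_for), 2)=2.75
  4: ids {1, 5, 6} → ROUND(AVG(m.goals_for), 2)=5.33

Bracket | 0.5 ; Lens | 2.75 ; Gear | 5.33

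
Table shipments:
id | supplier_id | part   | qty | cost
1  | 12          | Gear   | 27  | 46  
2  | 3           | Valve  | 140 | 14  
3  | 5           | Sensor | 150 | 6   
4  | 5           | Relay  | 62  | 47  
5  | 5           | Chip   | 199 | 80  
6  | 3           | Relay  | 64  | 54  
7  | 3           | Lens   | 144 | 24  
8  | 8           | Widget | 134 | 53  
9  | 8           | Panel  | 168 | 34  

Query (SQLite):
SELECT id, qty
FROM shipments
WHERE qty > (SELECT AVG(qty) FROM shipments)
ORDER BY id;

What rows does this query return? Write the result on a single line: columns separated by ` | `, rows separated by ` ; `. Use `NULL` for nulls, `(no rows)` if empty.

2 | 140 ; 3 | 150 ; 5 | 199 ; 7 | 144 ; 8 | 134 ; 9 | 168

Scalar subquery: AVG(qty) over all shipments rows = 120.888889 (≈; comparison uses full precision).
Keep rows where qty > that value.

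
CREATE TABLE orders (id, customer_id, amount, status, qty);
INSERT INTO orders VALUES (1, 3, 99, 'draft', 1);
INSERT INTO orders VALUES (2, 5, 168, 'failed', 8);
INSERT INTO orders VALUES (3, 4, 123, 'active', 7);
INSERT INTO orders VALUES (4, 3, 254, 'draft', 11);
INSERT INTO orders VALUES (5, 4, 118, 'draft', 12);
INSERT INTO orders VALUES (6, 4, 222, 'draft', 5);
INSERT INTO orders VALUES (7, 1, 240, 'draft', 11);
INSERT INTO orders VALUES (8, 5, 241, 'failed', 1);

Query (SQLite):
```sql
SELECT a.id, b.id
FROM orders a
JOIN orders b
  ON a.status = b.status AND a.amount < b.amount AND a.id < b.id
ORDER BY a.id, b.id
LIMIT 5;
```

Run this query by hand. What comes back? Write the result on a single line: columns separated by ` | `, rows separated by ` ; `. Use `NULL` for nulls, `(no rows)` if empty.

1 | 4 ; 1 | 5 ; 1 | 6 ; 1 | 7 ; 2 | 8

Pairs (a,b) with same status, a.amount < b.amount, a.id < b.id.
status groups: active:{3} draft:{1,4,5,6,7} failed:{2,8}
Ordered by (a.id, b.id); first 5.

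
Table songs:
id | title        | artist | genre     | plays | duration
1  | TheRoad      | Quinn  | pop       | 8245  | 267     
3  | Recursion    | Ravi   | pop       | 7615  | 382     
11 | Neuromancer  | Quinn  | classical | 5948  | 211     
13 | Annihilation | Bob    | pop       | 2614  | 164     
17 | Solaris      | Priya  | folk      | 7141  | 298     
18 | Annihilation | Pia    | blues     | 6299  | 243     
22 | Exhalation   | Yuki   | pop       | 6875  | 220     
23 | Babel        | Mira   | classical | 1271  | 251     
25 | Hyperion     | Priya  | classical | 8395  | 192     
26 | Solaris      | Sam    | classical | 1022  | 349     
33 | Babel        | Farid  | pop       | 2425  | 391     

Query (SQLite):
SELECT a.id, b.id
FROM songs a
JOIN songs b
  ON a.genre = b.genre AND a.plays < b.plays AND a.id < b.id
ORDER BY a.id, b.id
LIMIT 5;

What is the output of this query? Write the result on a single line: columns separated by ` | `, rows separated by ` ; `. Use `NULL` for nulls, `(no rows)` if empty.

Pairs (a,b) with same genre, a.plays < b.plays, a.id < b.id.
genre groups: blues:{18} classical:{11,23,25,26} folk:{17} pop:{1,3,13,22,33}
Ordered by (a.id, b.id); first 5.

11 | 25 ; 13 | 22 ; 23 | 25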